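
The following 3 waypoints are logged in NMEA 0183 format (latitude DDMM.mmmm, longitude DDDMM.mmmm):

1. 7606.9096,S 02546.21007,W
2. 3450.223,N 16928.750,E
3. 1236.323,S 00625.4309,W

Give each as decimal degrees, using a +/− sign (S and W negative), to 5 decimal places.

1. -76.11516, -25.77017
2. 34.83705, 169.47917
3. -12.60538, -6.42385

Point 1:
  Latitude: split at 2 digits → 76° and 6.9096′; 76 + 6.9096/60 = 76.115160
  hemisphere S, so the sign is −
  λ: degrees = first 3 digits = 25, minutes = 46.21007; 25 + 46.21007/60 = 25.770168
  hemisphere W, so the sign is −
Point 2:
  φ: degrees = first 2 digits = 34, minutes = 50.223; 34 + 50.223/60 = 34.837050
  N → positive
  Longitude: degrees = first 3 digits = 169, minutes = 28.75; 169 + 28.75/60 = 169.479167
  E → positive
Point 3:
  φ: split at 2 digits → 12° and 36.323′; 12 + 36.323/60 = 12.605383
  S ⇒ negate
  Lon: degrees = first 3 digits = 6, minutes = 25.4309; 6 + 25.4309/60 = 6.423848
  W → negative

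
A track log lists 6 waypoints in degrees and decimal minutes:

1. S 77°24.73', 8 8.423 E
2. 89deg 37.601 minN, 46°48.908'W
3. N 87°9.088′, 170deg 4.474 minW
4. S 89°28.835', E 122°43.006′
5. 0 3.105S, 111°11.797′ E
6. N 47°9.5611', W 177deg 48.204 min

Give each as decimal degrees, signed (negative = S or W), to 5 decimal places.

1. -77.41217, 8.14038
2. 89.62668, -46.81513
3. 87.15147, -170.07457
4. -89.48058, 122.71677
5. -0.05175, 111.19662
6. 47.15935, -177.80340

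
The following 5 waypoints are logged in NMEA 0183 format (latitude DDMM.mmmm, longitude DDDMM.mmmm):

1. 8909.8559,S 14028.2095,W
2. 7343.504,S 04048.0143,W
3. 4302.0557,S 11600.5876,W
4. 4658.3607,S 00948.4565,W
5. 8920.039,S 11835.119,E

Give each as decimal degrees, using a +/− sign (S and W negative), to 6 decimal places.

1. -89.164265, -140.470158
2. -73.725067, -40.800238
3. -43.034262, -116.009793
4. -46.972678, -9.807608
5. -89.333983, 118.585317

Point 1:
  Latitude: split at 2 digits → 89° and 9.8559′; 89 + 9.8559/60 = 89.1642650
  S ⇒ negate
  Lon: degrees = first 3 digits = 140, minutes = 28.2095; 140 + 28.2095/60 = 140.4701583
  W ⇒ negate
Point 2:
  φ: degrees = first 2 digits = 73, minutes = 43.504; 73 + 43.504/60 = 73.7250667
  hemisphere S, so the sign is −
  Lon: split at 3 digits → 040° and 48.0143′; 40 + 48.0143/60 = 40.8002383
  W → negative
Point 3:
  Latitude: split at 2 digits → 43° and 2.0557′; 43 + 2.0557/60 = 43.0342617
  S → negative
  λ: degrees = first 3 digits = 116, minutes = 0.5876; 116 + 0.5876/60 = 116.0097933
  W → negative
Point 4:
  φ: degrees = first 2 digits = 46, minutes = 58.3607; 46 + 58.3607/60 = 46.9726783
  hemisphere S, so the sign is −
  Longitude: split at 3 digits → 009° and 48.4565′; 9 + 48.4565/60 = 9.8076083
  W → negative
Point 5:
  Lat: split at 2 digits → 89° and 20.039′; 89 + 20.039/60 = 89.3339833
  S ⇒ negate
  Lon: degrees = first 3 digits = 118, minutes = 35.119; 118 + 35.119/60 = 118.5853167
  E → positive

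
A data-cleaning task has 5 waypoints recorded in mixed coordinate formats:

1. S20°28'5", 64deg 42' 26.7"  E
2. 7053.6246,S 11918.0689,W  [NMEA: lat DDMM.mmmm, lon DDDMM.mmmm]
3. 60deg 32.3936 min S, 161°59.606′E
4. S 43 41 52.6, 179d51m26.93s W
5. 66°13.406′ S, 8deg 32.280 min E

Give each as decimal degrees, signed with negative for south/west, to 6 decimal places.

1. -20.468056, 64.707417
2. -70.893743, -119.301148
3. -60.539893, 161.993433
4. -43.697944, -179.857481
5. -66.223433, 8.538000

Point 1:
  Lat: 20° + 28/60 + 5/3600 = 20 + 0.466667 + 0.001389 = 20.4680556
  hemisphere S, so the sign is −
  Longitude: 64° + 42/60 + 26.7/3600 = 64 + 0.700000 + 0.007417 = 64.7074167
  E → positive
Point 2:
  Lat: degrees = first 2 digits = 70, minutes = 53.6246; 70 + 53.6246/60 = 70.8937433
  S → negative
  Lon: split at 3 digits → 119° and 18.0689′; 119 + 18.0689/60 = 119.3011483
  hemisphere W, so the sign is −
Point 3:
  Latitude: 32.3936′ = 0.539893°; total 60.5398933
  S → negative
  Longitude: 161 + 59.606/60 = 161.9934333
  E → positive
Point 4:
  Lat: 43 + 41/60 + 52.6/3600 = 43.6979444
  S → negative
  Lon: 51′ + 26.93″ = 51.44883′; 179 + 51.44883/60 = 179.8574806
  W → negative
Point 5:
  φ: 13.406′ = 0.223433°; total 66.2234333
  S ⇒ negate
  Longitude: 32.28′ = 0.538000°; total 8.5380000
  E → positive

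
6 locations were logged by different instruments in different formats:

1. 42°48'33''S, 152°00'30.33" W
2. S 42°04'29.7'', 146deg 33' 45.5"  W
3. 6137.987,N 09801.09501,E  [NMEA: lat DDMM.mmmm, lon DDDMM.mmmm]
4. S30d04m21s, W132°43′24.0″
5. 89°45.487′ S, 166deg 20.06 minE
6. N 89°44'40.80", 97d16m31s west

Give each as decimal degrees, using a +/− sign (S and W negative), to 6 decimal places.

1. -42.809167, -152.008425
2. -42.074917, -146.562639
3. 61.633117, 98.018250
4. -30.072500, -132.723333
5. -89.758117, 166.334333
6. 89.744667, -97.275278

Point 1:
  Latitude: 42° + 48/60 + 33/3600 = 42 + 0.800000 + 0.009167 = 42.8091667
  hemisphere S, so the sign is −
  Lon: 152 + 0/60 + 30.33/3600 = 152.0084250
  W → negative
Point 2:
  φ: 4′ + 29.7″ = 4.49500′; 42 + 4.49500/60 = 42.0749167
  hemisphere S, so the sign is −
  Lon: 146 + 33/60 + 45.5/3600 = 146.5626389
  hemisphere W, so the sign is −
Point 3:
  Lat: split at 2 digits → 61° and 37.987′; 61 + 37.987/60 = 61.6331167
  N ⇒ keep positive
  Longitude: degrees = first 3 digits = 98, minutes = 1.09501; 98 + 1.09501/60 = 98.0182502
  E ⇒ keep positive
Point 4:
  Lat: 30° + 4/60 + 21/3600 = 30 + 0.066667 + 0.005833 = 30.0725000
  S ⇒ negate
  Longitude: 132° + 43/60 + 24/3600 = 132 + 0.716667 + 0.006667 = 132.7233333
  W → negative
Point 5:
  Latitude: 45.487′ = 0.758117°; total 89.7581167
  hemisphere S, so the sign is −
  Longitude: 166 + 20.06/60 = 166.3343333
  E ⇒ keep positive
Point 6:
  Latitude: 89° + 44/60 + 40.8/3600 = 89 + 0.733333 + 0.011333 = 89.7446667
  N → positive
  Longitude: 97 + 16/60 + 31/3600 = 97.2752778
  W ⇒ negate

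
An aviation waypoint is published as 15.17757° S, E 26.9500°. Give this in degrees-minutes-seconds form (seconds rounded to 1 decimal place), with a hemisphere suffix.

Latitude: 0.177570° → 10.65420′; 0.65420 × 60 = 39.252″
λ: whole degrees 26; 57.00000′ → 57′ and 0.000″

15°10′39.3″ S, 26°57′0.0″ E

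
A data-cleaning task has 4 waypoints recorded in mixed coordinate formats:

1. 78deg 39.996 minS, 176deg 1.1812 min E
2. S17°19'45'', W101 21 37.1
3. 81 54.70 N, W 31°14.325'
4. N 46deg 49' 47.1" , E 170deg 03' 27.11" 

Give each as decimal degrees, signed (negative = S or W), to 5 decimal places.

1. -78.66660, 176.01969
2. -17.32917, -101.36031
3. 81.91167, -31.23875
4. 46.82975, 170.05753

Point 1:
  Lat: 78 + 39.996/60 = 78.666600
  S → negative
  λ: 176 + 1.1812/60 = 176.019687
  E → positive
Point 2:
  Lat: 17° + 19/60 + 45/3600 = 17 + 0.316667 + 0.012500 = 17.329167
  S → negative
  λ: 101° + 21/60 + 37.1/3600 = 101 + 0.350000 + 0.010306 = 101.360306
  hemisphere W, so the sign is −
Point 3:
  φ: 54.7′ = 0.911667°; total 81.911667
  N ⇒ keep positive
  λ: 31 + 14.325/60 = 31.238750
  W ⇒ negate
Point 4:
  Latitude: 46 + 49/60 + 47.1/3600 = 46.829750
  N → positive
  λ: 170° + 3/60 + 27.11/3600 = 170 + 0.050000 + 0.007531 = 170.057531
  E ⇒ keep positive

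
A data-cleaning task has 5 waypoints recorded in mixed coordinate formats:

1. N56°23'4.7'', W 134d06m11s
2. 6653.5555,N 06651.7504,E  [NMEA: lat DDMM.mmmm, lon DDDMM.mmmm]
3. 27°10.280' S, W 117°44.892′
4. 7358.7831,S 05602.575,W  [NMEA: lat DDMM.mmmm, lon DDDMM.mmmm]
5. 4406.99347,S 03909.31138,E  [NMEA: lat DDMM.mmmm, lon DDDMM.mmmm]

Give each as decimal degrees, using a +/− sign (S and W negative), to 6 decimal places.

Point 1:
  Lat: 56° + 23/60 + 4.7/3600 = 56 + 0.383333 + 0.001306 = 56.3846389
  N → positive
  λ: 134 + 6/60 + 11/3600 = 134.1030556
  W → negative
Point 2:
  φ: split at 2 digits → 66° and 53.5555′; 66 + 53.5555/60 = 66.8925917
  N → positive
  λ: split at 3 digits → 066° and 51.7504′; 66 + 51.7504/60 = 66.8625067
  E ⇒ keep positive
Point 3:
  φ: 10.28′ = 0.171333°; total 27.1713333
  S ⇒ negate
  Lon: 44.892′ = 0.748200°; total 117.7482000
  hemisphere W, so the sign is −
Point 4:
  φ: split at 2 digits → 73° and 58.7831′; 73 + 58.7831/60 = 73.9797183
  S ⇒ negate
  Longitude: degrees = first 3 digits = 56, minutes = 2.575; 56 + 2.575/60 = 56.0429167
  hemisphere W, so the sign is −
Point 5:
  Latitude: degrees = first 2 digits = 44, minutes = 6.99347; 44 + 6.99347/60 = 44.1165578
  S → negative
  Longitude: split at 3 digits → 039° and 9.31138′; 39 + 9.31138/60 = 39.1551897
  E → positive

1. 56.384639, -134.103056
2. 66.892592, 66.862507
3. -27.171333, -117.748200
4. -73.979718, -56.042917
5. -44.116558, 39.155190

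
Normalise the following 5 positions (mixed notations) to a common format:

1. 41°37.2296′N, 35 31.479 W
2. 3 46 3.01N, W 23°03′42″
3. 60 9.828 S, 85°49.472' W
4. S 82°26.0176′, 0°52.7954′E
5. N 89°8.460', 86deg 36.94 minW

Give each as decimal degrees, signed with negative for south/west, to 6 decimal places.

1. 41.620493, -35.524650
2. 3.767503, -23.061667
3. -60.163800, -85.824533
4. -82.433627, 0.879923
5. 89.141000, -86.615667

Point 1:
  Latitude: 37.2296′ = 0.620493°; total 41.6204933
  N ⇒ keep positive
  Lon: 35 + 31.479/60 = 35.5246500
  W ⇒ negate
Point 2:
  φ: 3° + 46/60 + 3.01/3600 = 3 + 0.766667 + 0.000836 = 3.7675028
  N ⇒ keep positive
  Lon: 3′ + 42″ = 3.70000′; 23 + 3.70000/60 = 23.0616667
  W ⇒ negate
Point 3:
  φ: 9.828′ = 0.163800°; total 60.1638000
  S → negative
  λ: 85 + 49.472/60 = 85.8245333
  W ⇒ negate
Point 4:
  Latitude: 82 + 26.0176/60 = 82.4336267
  S → negative
  λ: 52.7954′ = 0.879923°; total 0.8799233
  E → positive
Point 5:
  Lat: 89 + 8.46/60 = 89.1410000
  N → positive
  Lon: 86 + 36.94/60 = 86.6156667
  W ⇒ negate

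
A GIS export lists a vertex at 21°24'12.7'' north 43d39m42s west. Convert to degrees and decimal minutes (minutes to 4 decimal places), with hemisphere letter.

21° 24.2117′ N, 43° 39.7000′ W

Latitude: seconds/60 = 0.21167; minutes = 24 + 0.21167 = 24.211667
Longitude: seconds/60 = 0.70000; minutes = 39 + 0.70000 = 39.700000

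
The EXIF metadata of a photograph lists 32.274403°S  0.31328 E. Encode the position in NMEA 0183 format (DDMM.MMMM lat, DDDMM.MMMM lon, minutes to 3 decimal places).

3216.464,S / 00018.797,E

Lat: 32° + 0.274403 × 60 = 32° 16.46418′
λ: fractional part 0.313280 → 18.79680 minutes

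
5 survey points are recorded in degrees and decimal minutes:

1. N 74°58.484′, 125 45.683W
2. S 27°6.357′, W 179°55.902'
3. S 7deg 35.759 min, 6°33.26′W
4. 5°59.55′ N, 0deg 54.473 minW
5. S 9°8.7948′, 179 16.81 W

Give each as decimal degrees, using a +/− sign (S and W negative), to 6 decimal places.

1. 74.974733, -125.761383
2. -27.105950, -179.931700
3. -7.595983, -6.554333
4. 5.992500, -0.907883
5. -9.146580, -179.280167

Point 1:
  Lat: 58.484′ = 0.974733°; total 74.9747333
  N ⇒ keep positive
  Lon: 125 + 45.683/60 = 125.7613833
  W → negative
Point 2:
  Latitude: 6.357′ = 0.105950°; total 27.1059500
  S ⇒ negate
  λ: 55.902′ = 0.931700°; total 179.9317000
  W → negative
Point 3:
  Lat: 7 + 35.759/60 = 7.5959833
  S → negative
  Longitude: 6 + 33.26/60 = 6.5543333
  W ⇒ negate
Point 4:
  φ: 5 + 59.55/60 = 5.9925000
  N ⇒ keep positive
  Lon: 0 + 54.473/60 = 0.9078833
  hemisphere W, so the sign is −
Point 5:
  Lat: 8.7948′ = 0.146580°; total 9.1465800
  S ⇒ negate
  Lon: 179 + 16.81/60 = 179.2801667
  W → negative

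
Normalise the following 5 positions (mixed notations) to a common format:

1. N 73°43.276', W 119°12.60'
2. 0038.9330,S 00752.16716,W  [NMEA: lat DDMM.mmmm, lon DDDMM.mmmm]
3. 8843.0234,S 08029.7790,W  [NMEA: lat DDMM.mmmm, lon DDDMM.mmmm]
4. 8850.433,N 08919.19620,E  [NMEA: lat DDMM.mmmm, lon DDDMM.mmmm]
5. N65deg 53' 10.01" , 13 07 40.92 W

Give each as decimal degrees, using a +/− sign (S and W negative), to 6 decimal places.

1. 73.721267, -119.210000
2. -0.648883, -7.869453
3. -88.717057, -80.496317
4. 88.840550, 89.319937
5. 65.886114, -13.128033

Point 1:
  Latitude: 43.276′ = 0.721267°; total 73.7212667
  N → positive
  Longitude: 12.6′ = 0.210000°; total 119.2100000
  W ⇒ negate
Point 2:
  Lat: degrees = first 2 digits = 0, minutes = 38.933; 0 + 38.933/60 = 0.6488833
  S ⇒ negate
  Longitude: split at 3 digits → 007° and 52.16716′; 7 + 52.16716/60 = 7.8694527
  W → negative
Point 3:
  φ: degrees = first 2 digits = 88, minutes = 43.0234; 88 + 43.0234/60 = 88.7170567
  hemisphere S, so the sign is −
  Lon: split at 3 digits → 080° and 29.779′; 80 + 29.779/60 = 80.4963167
  hemisphere W, so the sign is −
Point 4:
  Lat: degrees = first 2 digits = 88, minutes = 50.433; 88 + 50.433/60 = 88.8405500
  N → positive
  Longitude: split at 3 digits → 089° and 19.1962′; 89 + 19.1962/60 = 89.3199367
  E ⇒ keep positive
Point 5:
  Latitude: 53′ + 10.01″ = 53.16683′; 65 + 53.16683/60 = 65.8861139
  N ⇒ keep positive
  Lon: 7′ + 40.92″ = 7.68200′; 13 + 7.68200/60 = 13.1280333
  W ⇒ negate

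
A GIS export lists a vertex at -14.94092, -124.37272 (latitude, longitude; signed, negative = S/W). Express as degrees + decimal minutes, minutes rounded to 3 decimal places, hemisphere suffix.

14° 56.455′ S, 124° 22.363′ W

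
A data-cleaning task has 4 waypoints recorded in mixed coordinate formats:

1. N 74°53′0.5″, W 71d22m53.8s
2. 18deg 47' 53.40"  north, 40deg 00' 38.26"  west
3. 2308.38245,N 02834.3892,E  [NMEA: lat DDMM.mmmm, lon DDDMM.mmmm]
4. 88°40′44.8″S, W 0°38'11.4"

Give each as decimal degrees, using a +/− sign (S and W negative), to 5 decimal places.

Point 1:
  Latitude: 53′ + 0.5″ = 53.00833′; 74 + 53.00833/60 = 74.883472
  N → positive
  Longitude: 22′ + 53.8″ = 22.89667′; 71 + 22.89667/60 = 71.381611
  hemisphere W, so the sign is −
Point 2:
  Lat: 47′ + 53.4″ = 47.89000′; 18 + 47.89000/60 = 18.798167
  N ⇒ keep positive
  λ: 0′ + 38.26″ = 0.63767′; 40 + 0.63767/60 = 40.010628
  hemisphere W, so the sign is −
Point 3:
  φ: split at 2 digits → 23° and 8.38245′; 23 + 8.38245/60 = 23.139708
  N → positive
  λ: split at 3 digits → 028° and 34.3892′; 28 + 34.3892/60 = 28.573153
  E ⇒ keep positive
Point 4:
  φ: 88 + 40/60 + 44.8/3600 = 88.679111
  hemisphere S, so the sign is −
  λ: 38′ + 11.4″ = 38.19000′; 0 + 38.19000/60 = 0.636500
  W → negative

1. 74.88347, -71.38161
2. 18.79817, -40.01063
3. 23.13971, 28.57315
4. -88.67911, -0.63650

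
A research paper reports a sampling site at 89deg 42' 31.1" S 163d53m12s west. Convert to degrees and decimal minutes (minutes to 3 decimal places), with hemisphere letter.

89° 42.518′ S, 163° 53.200′ W

Latitude: 42 + 31.1/60 = 42.51833′
λ: seconds/60 = 0.20000; minutes = 53 + 0.20000 = 53.20000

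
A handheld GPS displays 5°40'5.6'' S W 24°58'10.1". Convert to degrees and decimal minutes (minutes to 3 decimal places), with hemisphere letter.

Lat: seconds/60 = 0.09333; minutes = 40 + 0.09333 = 40.09333
λ: 58 + 10.1/60 = 58.16833′

5° 40.093′ S, 24° 58.168′ W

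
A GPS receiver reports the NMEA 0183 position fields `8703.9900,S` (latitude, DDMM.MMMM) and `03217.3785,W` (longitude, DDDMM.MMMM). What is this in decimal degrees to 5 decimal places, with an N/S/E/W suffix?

φ: degrees = first 2 digits = 87, minutes = 3.99; 87 + 3.99/60 = 87.066500
Lon: degrees = first 3 digits = 32, minutes = 17.3785; 32 + 17.3785/60 = 32.289642

87.06650° S, 32.28964° W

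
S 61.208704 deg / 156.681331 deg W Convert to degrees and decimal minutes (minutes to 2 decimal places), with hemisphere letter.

61° 12.52′ S, 156° 40.88′ W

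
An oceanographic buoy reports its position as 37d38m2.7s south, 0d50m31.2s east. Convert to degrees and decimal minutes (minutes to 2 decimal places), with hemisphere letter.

37° 38.05′ S, 0° 50.52′ E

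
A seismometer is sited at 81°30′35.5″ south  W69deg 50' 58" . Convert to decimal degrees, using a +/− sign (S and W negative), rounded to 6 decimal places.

-81.509861, -69.849444

φ: 81° + 30/60 + 35.5/3600 = 81 + 0.500000 + 0.009861 = 81.5098611
S ⇒ negate
Longitude: 69° + 50/60 + 58/3600 = 69 + 0.833333 + 0.016111 = 69.8494444
W → negative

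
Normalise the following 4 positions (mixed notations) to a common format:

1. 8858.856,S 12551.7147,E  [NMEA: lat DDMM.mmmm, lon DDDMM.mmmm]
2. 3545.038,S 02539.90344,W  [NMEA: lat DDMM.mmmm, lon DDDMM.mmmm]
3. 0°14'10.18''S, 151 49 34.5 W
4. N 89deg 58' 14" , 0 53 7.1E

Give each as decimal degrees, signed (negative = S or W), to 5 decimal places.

Point 1:
  Latitude: split at 2 digits → 88° and 58.856′; 88 + 58.856/60 = 88.980933
  hemisphere S, so the sign is −
  λ: split at 3 digits → 125° and 51.7147′; 125 + 51.7147/60 = 125.861912
  E → positive
Point 2:
  Latitude: degrees = first 2 digits = 35, minutes = 45.038; 35 + 45.038/60 = 35.750633
  S → negative
  Longitude: split at 3 digits → 025° and 39.90344′; 25 + 39.90344/60 = 25.665057
  hemisphere W, so the sign is −
Point 3:
  Latitude: 0° + 14/60 + 10.18/3600 = 0 + 0.233333 + 0.002828 = 0.236161
  hemisphere S, so the sign is −
  λ: 151 + 49/60 + 34.5/3600 = 151.826250
  W ⇒ negate
Point 4:
  φ: 89 + 58/60 + 14/3600 = 89.970556
  N → positive
  Longitude: 53′ + 7.1″ = 53.11833′; 0 + 53.11833/60 = 0.885306
  E → positive

1. -88.98093, 125.86191
2. -35.75063, -25.66506
3. -0.23616, -151.82625
4. 89.97056, 0.88531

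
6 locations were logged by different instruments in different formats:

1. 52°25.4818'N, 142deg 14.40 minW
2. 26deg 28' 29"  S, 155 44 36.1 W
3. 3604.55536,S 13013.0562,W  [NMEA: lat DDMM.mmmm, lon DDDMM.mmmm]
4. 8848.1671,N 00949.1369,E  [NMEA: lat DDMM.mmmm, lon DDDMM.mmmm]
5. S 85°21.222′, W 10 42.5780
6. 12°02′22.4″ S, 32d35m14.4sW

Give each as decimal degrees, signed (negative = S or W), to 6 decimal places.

Point 1:
  Lat: 25.4818′ = 0.424697°; total 52.4246967
  N → positive
  λ: 14.4′ = 0.240000°; total 142.2400000
  W → negative
Point 2:
  Lat: 26° + 28/60 + 29/3600 = 26 + 0.466667 + 0.008056 = 26.4747222
  hemisphere S, so the sign is −
  Longitude: 155 + 44/60 + 36.1/3600 = 155.7433611
  W ⇒ negate
Point 3:
  Latitude: degrees = first 2 digits = 36, minutes = 4.55536; 36 + 4.55536/60 = 36.0759227
  hemisphere S, so the sign is −
  Longitude: degrees = first 3 digits = 130, minutes = 13.0562; 130 + 13.0562/60 = 130.2176033
  W → negative
Point 4:
  Latitude: degrees = first 2 digits = 88, minutes = 48.1671; 88 + 48.1671/60 = 88.8027850
  N ⇒ keep positive
  λ: split at 3 digits → 009° and 49.1369′; 9 + 49.1369/60 = 9.8189483
  E → positive
Point 5:
  Lat: 85 + 21.222/60 = 85.3537000
  hemisphere S, so the sign is −
  λ: 42.578′ = 0.709633°; total 10.7096333
  hemisphere W, so the sign is −
Point 6:
  φ: 2′ + 22.4″ = 2.37333′; 12 + 2.37333/60 = 12.0395556
  S → negative
  Longitude: 32° + 35/60 + 14.4/3600 = 32 + 0.583333 + 0.004000 = 32.5873333
  W ⇒ negate

1. 52.424697, -142.240000
2. -26.474722, -155.743361
3. -36.075923, -130.217603
4. 88.802785, 9.818948
5. -85.353700, -10.709633
6. -12.039556, -32.587333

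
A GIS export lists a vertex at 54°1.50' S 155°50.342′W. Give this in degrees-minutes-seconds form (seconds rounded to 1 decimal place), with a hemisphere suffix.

54°01′30.0″ S, 155°50′20.5″ W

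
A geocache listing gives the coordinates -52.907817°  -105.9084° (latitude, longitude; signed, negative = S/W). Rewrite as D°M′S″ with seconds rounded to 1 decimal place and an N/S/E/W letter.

52°54′28.1″ S, 105°54′30.2″ W

Latitude is negative → S; |value| = 52.907817
Latitude: whole degrees 52; 54.46902′ → 54′ and 28.141″
Longitude is negative → W; |value| = 105.908400
Longitude: 0.908400 × 60 = 54.50400′ → 54′, remainder × 60 = 30.240″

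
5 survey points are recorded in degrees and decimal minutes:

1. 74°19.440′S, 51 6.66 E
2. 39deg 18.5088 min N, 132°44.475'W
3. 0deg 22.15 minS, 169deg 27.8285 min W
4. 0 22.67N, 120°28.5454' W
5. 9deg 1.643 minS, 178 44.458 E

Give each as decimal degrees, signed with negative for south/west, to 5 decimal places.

1. -74.32400, 51.11100
2. 39.30848, -132.74125
3. -0.36917, -169.46381
4. 0.37783, -120.47576
5. -9.02738, 178.74097

Point 1:
  Latitude: 19.44′ = 0.324000°; total 74.324000
  S ⇒ negate
  Longitude: 6.66′ = 0.111000°; total 51.111000
  E → positive
Point 2:
  φ: 39 + 18.5088/60 = 39.308480
  N ⇒ keep positive
  Longitude: 132 + 44.475/60 = 132.741250
  hemisphere W, so the sign is −
Point 3:
  Lat: 22.15′ = 0.369167°; total 0.369167
  S → negative
  Lon: 27.8285′ = 0.463808°; total 169.463808
  W ⇒ negate
Point 4:
  Lat: 22.67′ = 0.377833°; total 0.377833
  N ⇒ keep positive
  Longitude: 120 + 28.5454/60 = 120.475757
  hemisphere W, so the sign is −
Point 5:
  φ: 1.643′ = 0.027383°; total 9.027383
  S ⇒ negate
  Lon: 44.458′ = 0.740967°; total 178.740967
  E ⇒ keep positive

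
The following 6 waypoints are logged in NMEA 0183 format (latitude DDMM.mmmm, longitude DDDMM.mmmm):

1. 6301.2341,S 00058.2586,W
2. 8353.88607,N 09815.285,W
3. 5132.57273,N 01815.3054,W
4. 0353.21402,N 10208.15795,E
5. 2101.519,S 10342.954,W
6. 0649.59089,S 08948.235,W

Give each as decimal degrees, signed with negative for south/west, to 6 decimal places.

Point 1:
  φ: split at 2 digits → 63° and 1.2341′; 63 + 1.2341/60 = 63.0205683
  S ⇒ negate
  Longitude: degrees = first 3 digits = 0, minutes = 58.2586; 0 + 58.2586/60 = 0.9709767
  hemisphere W, so the sign is −
Point 2:
  Latitude: split at 2 digits → 83° and 53.88607′; 83 + 53.88607/60 = 83.8981012
  N ⇒ keep positive
  λ: degrees = first 3 digits = 98, minutes = 15.285; 98 + 15.285/60 = 98.2547500
  hemisphere W, so the sign is −
Point 3:
  Latitude: degrees = first 2 digits = 51, minutes = 32.57273; 51 + 32.57273/60 = 51.5428788
  N ⇒ keep positive
  Lon: split at 3 digits → 018° and 15.3054′; 18 + 15.3054/60 = 18.2550900
  W → negative
Point 4:
  Latitude: degrees = first 2 digits = 3, minutes = 53.21402; 3 + 53.21402/60 = 3.8869003
  N → positive
  Longitude: degrees = first 3 digits = 102, minutes = 8.15795; 102 + 8.15795/60 = 102.1359658
  E ⇒ keep positive
Point 5:
  Latitude: degrees = first 2 digits = 21, minutes = 1.519; 21 + 1.519/60 = 21.0253167
  S ⇒ negate
  Longitude: degrees = first 3 digits = 103, minutes = 42.954; 103 + 42.954/60 = 103.7159000
  W ⇒ negate
Point 6:
  Latitude: split at 2 digits → 06° and 49.59089′; 6 + 49.59089/60 = 6.8265148
  S → negative
  λ: split at 3 digits → 089° and 48.235′; 89 + 48.235/60 = 89.8039167
  hemisphere W, so the sign is −

1. -63.020568, -0.970977
2. 83.898101, -98.254750
3. 51.542879, -18.255090
4. 3.886900, 102.135966
5. -21.025317, -103.715900
6. -6.826515, -89.803917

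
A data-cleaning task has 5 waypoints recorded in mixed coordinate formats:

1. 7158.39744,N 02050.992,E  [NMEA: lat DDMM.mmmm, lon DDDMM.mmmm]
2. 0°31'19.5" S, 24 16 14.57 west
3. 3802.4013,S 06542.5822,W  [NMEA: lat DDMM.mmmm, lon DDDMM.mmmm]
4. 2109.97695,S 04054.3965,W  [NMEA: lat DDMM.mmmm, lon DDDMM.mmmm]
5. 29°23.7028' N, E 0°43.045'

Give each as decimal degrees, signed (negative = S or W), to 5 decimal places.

Point 1:
  Lat: split at 2 digits → 71° and 58.39744′; 71 + 58.39744/60 = 71.973291
  N → positive
  λ: degrees = first 3 digits = 20, minutes = 50.992; 20 + 50.992/60 = 20.849867
  E ⇒ keep positive
Point 2:
  φ: 31′ + 19.5″ = 31.32500′; 0 + 31.32500/60 = 0.522083
  S ⇒ negate
  Longitude: 16′ + 14.57″ = 16.24283′; 24 + 16.24283/60 = 24.270714
  W → negative
Point 3:
  Latitude: split at 2 digits → 38° and 2.4013′; 38 + 2.4013/60 = 38.040022
  S → negative
  λ: split at 3 digits → 065° and 42.5822′; 65 + 42.5822/60 = 65.709703
  hemisphere W, so the sign is −
Point 4:
  φ: degrees = first 2 digits = 21, minutes = 9.97695; 21 + 9.97695/60 = 21.166283
  S → negative
  Longitude: split at 3 digits → 040° and 54.3965′; 40 + 54.3965/60 = 40.906608
  hemisphere W, so the sign is −
Point 5:
  Latitude: 23.7028′ = 0.395047°; total 29.395047
  N → positive
  Longitude: 43.045′ = 0.717417°; total 0.717417
  E → positive

1. 71.97329, 20.84987
2. -0.52208, -24.27071
3. -38.04002, -65.70970
4. -21.16628, -40.90661
5. 29.39505, 0.71742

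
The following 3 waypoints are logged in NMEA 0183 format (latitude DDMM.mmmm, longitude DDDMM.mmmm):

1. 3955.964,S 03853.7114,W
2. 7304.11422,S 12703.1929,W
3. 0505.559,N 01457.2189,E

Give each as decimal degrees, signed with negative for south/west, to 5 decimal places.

1. -39.93273, -38.89519
2. -73.06857, -127.05322
3. 5.09265, 14.95365

Point 1:
  Latitude: degrees = first 2 digits = 39, minutes = 55.964; 39 + 55.964/60 = 39.932733
  hemisphere S, so the sign is −
  Lon: split at 3 digits → 038° and 53.7114′; 38 + 53.7114/60 = 38.895190
  W → negative
Point 2:
  Lat: degrees = first 2 digits = 73, minutes = 4.11422; 73 + 4.11422/60 = 73.068570
  hemisphere S, so the sign is −
  Longitude: degrees = first 3 digits = 127, minutes = 3.1929; 127 + 3.1929/60 = 127.053215
  W ⇒ negate
Point 3:
  φ: degrees = first 2 digits = 5, minutes = 5.559; 5 + 5.559/60 = 5.092650
  N → positive
  Lon: split at 3 digits → 014° and 57.2189′; 14 + 57.2189/60 = 14.953648
  E → positive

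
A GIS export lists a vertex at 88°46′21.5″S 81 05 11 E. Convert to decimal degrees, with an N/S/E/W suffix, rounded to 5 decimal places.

Latitude: 46′ + 21.5″ = 46.35833′; 88 + 46.35833/60 = 88.772639
Longitude: 81 + 5/60 + 11/3600 = 81.086389

88.77264° S, 81.08639° E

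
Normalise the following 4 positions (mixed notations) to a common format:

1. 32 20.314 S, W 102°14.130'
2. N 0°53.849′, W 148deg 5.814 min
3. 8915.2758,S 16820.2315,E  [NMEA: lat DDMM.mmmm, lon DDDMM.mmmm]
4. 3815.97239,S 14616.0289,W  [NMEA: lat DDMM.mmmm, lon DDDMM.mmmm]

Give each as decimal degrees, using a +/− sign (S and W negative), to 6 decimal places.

Point 1:
  Latitude: 20.314′ = 0.338567°; total 32.3385667
  S ⇒ negate
  Longitude: 102 + 14.13/60 = 102.2355000
  W → negative
Point 2:
  Latitude: 0 + 53.849/60 = 0.8974833
  N ⇒ keep positive
  λ: 148 + 5.814/60 = 148.0969000
  W → negative
Point 3:
  Latitude: split at 2 digits → 89° and 15.2758′; 89 + 15.2758/60 = 89.2545967
  hemisphere S, so the sign is −
  Lon: degrees = first 3 digits = 168, minutes = 20.2315; 168 + 20.2315/60 = 168.3371917
  E → positive
Point 4:
  φ: degrees = first 2 digits = 38, minutes = 15.97239; 38 + 15.97239/60 = 38.2662065
  S → negative
  λ: split at 3 digits → 146° and 16.0289′; 146 + 16.0289/60 = 146.2671483
  W ⇒ negate

1. -32.338567, -102.235500
2. 0.897483, -148.096900
3. -89.254597, 168.337192
4. -38.266207, -146.267148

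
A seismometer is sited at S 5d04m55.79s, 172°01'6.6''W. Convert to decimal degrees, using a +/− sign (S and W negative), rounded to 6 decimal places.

Latitude: 5° + 4/60 + 55.79/3600 = 5 + 0.066667 + 0.015497 = 5.0821639
S ⇒ negate
Longitude: 1′ + 6.6″ = 1.11000′; 172 + 1.11000/60 = 172.0185000
hemisphere W, so the sign is −

-5.082164, -172.018500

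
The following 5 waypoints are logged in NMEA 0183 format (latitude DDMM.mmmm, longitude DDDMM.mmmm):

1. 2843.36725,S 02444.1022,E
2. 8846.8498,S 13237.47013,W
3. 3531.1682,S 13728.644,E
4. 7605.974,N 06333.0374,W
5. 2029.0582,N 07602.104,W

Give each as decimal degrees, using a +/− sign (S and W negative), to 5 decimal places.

Point 1:
  Latitude: split at 2 digits → 28° and 43.36725′; 28 + 43.36725/60 = 28.722788
  S ⇒ negate
  Longitude: split at 3 digits → 024° and 44.1022′; 24 + 44.1022/60 = 24.735037
  E → positive
Point 2:
  φ: degrees = first 2 digits = 88, minutes = 46.8498; 88 + 46.8498/60 = 88.780830
  hemisphere S, so the sign is −
  λ: degrees = first 3 digits = 132, minutes = 37.47013; 132 + 37.47013/60 = 132.624502
  hemisphere W, so the sign is −
Point 3:
  Latitude: degrees = first 2 digits = 35, minutes = 31.1682; 35 + 31.1682/60 = 35.519470
  hemisphere S, so the sign is −
  λ: split at 3 digits → 137° and 28.644′; 137 + 28.644/60 = 137.477400
  E ⇒ keep positive
Point 4:
  φ: degrees = first 2 digits = 76, minutes = 5.974; 76 + 5.974/60 = 76.099567
  N → positive
  Longitude: degrees = first 3 digits = 63, minutes = 33.0374; 63 + 33.0374/60 = 63.550623
  W → negative
Point 5:
  Lat: split at 2 digits → 20° and 29.0582′; 20 + 29.0582/60 = 20.484303
  N → positive
  Longitude: split at 3 digits → 076° and 2.104′; 76 + 2.104/60 = 76.035067
  W → negative

1. -28.72279, 24.73504
2. -88.78083, -132.62450
3. -35.51947, 137.47740
4. 76.09957, -63.55062
5. 20.48430, -76.03507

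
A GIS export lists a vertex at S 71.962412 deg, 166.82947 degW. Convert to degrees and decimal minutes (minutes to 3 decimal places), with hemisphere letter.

71° 57.745′ S, 166° 49.768′ W

Latitude: fractional part 0.962412 → 57.74472 minutes
Lon: minutes = (166.829470 − 166) × 60 = 49.76820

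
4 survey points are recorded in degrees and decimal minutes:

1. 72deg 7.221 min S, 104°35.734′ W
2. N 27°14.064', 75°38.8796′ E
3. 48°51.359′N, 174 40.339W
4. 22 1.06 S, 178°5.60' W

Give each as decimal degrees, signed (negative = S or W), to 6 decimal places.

1. -72.120350, -104.595567
2. 27.234400, 75.647993
3. 48.855983, -174.672317
4. -22.017667, -178.093333

Point 1:
  φ: 72 + 7.221/60 = 72.1203500
  hemisphere S, so the sign is −
  Longitude: 35.734′ = 0.595567°; total 104.5955667
  W → negative
Point 2:
  φ: 14.064′ = 0.234400°; total 27.2344000
  N ⇒ keep positive
  Longitude: 38.8796′ = 0.647993°; total 75.6479933
  E → positive
Point 3:
  Latitude: 51.359′ = 0.855983°; total 48.8559833
  N ⇒ keep positive
  Longitude: 40.339′ = 0.672317°; total 174.6723167
  W ⇒ negate
Point 4:
  Lat: 1.06′ = 0.017667°; total 22.0176667
  S ⇒ negate
  λ: 5.6′ = 0.093333°; total 178.0933333
  W ⇒ negate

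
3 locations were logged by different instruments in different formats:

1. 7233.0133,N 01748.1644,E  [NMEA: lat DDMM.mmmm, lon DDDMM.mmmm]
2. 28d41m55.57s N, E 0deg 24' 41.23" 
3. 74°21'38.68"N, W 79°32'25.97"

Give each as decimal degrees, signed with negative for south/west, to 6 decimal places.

Point 1:
  Latitude: degrees = first 2 digits = 72, minutes = 33.0133; 72 + 33.0133/60 = 72.5502217
  N → positive
  Lon: degrees = first 3 digits = 17, minutes = 48.1644; 17 + 48.1644/60 = 17.8027400
  E ⇒ keep positive
Point 2:
  φ: 28 + 41/60 + 55.57/3600 = 28.6987694
  N → positive
  Longitude: 0° + 24/60 + 41.23/3600 = 0 + 0.400000 + 0.011453 = 0.4114528
  E → positive
Point 3:
  φ: 74° + 21/60 + 38.68/3600 = 74 + 0.350000 + 0.010744 = 74.3607444
  N → positive
  Lon: 32′ + 25.97″ = 32.43283′; 79 + 32.43283/60 = 79.5405472
  hemisphere W, so the sign is −

1. 72.550222, 17.802740
2. 28.698769, 0.411453
3. 74.360744, -79.540547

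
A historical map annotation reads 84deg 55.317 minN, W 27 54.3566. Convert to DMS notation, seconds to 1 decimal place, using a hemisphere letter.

84°55′19.0″ N, 27°54′21.4″ W

φ: 55.31700′ → 55′ and 0.31700 × 60 = 19.020″
Lon: fractional minutes 0.35660 × 60 = 21.396″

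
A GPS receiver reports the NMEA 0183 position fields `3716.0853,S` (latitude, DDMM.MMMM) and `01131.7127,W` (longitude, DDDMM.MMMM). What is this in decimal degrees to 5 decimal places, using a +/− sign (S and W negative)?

-37.26809, -11.52855

φ: split at 2 digits → 37° and 16.0853′; 37 + 16.0853/60 = 37.268088
S ⇒ negate
Longitude: split at 3 digits → 011° and 31.7127′; 11 + 31.7127/60 = 11.528545
W ⇒ negate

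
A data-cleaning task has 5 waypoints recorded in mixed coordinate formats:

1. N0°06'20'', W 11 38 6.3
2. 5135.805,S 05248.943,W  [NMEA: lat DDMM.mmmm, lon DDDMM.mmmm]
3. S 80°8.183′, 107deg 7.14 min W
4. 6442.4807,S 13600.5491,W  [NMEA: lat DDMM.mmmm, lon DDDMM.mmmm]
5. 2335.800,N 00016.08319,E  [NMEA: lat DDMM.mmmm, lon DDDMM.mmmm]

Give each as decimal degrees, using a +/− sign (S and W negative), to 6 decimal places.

1. 0.105556, -11.635083
2. -51.596750, -52.815717
3. -80.136383, -107.119000
4. -64.708012, -136.009152
5. 23.596667, 0.268053

Point 1:
  Latitude: 0 + 6/60 + 20/3600 = 0.1055556
  N ⇒ keep positive
  λ: 38′ + 6.3″ = 38.10500′; 11 + 38.10500/60 = 11.6350833
  hemisphere W, so the sign is −
Point 2:
  Lat: degrees = first 2 digits = 51, minutes = 35.805; 51 + 35.805/60 = 51.5967500
  hemisphere S, so the sign is −
  Lon: degrees = first 3 digits = 52, minutes = 48.943; 52 + 48.943/60 = 52.8157167
  W ⇒ negate
Point 3:
  Latitude: 8.183′ = 0.136383°; total 80.1363833
  hemisphere S, so the sign is −
  Longitude: 7.14′ = 0.119000°; total 107.1190000
  W → negative
Point 4:
  φ: degrees = first 2 digits = 64, minutes = 42.4807; 64 + 42.4807/60 = 64.7080117
  S → negative
  Lon: degrees = first 3 digits = 136, minutes = 0.5491; 136 + 0.5491/60 = 136.0091517
  hemisphere W, so the sign is −
Point 5:
  Latitude: split at 2 digits → 23° and 35.8′; 23 + 35.8/60 = 23.5966667
  N ⇒ keep positive
  Lon: split at 3 digits → 000° and 16.08319′; 0 + 16.08319/60 = 0.2680532
  E → positive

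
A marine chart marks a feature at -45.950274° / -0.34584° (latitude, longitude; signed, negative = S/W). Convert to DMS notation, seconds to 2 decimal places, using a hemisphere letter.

45°57′0.99″ S, 0°20′45.02″ W

Latitude is negative → S; |value| = 45.950274
Latitude: whole degrees 45; 57.01644′ → 57′ and 0.9864″
Longitude is negative → W; |value| = 0.345840
Longitude: 0.345840 × 60 = 20.75040′ → 20′, remainder × 60 = 45.0240″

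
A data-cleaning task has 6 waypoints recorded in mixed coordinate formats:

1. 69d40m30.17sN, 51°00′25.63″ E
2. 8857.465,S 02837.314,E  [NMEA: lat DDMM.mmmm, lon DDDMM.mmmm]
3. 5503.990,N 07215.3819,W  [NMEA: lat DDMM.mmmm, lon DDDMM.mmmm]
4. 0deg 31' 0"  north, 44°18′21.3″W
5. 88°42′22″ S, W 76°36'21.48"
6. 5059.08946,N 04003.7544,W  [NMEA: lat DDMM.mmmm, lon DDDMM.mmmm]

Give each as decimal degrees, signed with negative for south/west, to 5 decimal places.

1. 69.67505, 51.00712
2. -88.95775, 28.62190
3. 55.06650, -72.25637
4. 0.51667, -44.30592
5. -88.70611, -76.60597
6. 50.98482, -40.06257

Point 1:
  φ: 69° + 40/60 + 30.17/3600 = 69 + 0.666667 + 0.008381 = 69.675047
  N ⇒ keep positive
  λ: 0′ + 25.63″ = 0.42717′; 51 + 0.42717/60 = 51.007119
  E ⇒ keep positive
Point 2:
  φ: split at 2 digits → 88° and 57.465′; 88 + 57.465/60 = 88.957750
  S → negative
  Longitude: split at 3 digits → 028° and 37.314′; 28 + 37.314/60 = 28.621900
  E → positive
Point 3:
  Lat: split at 2 digits → 55° and 3.99′; 55 + 3.99/60 = 55.066500
  N → positive
  Longitude: degrees = first 3 digits = 72, minutes = 15.3819; 72 + 15.3819/60 = 72.256365
  W ⇒ negate
Point 4:
  Lat: 0 + 31/60 + 0/3600 = 0.516667
  N → positive
  λ: 44° + 18/60 + 21.3/3600 = 44 + 0.300000 + 0.005917 = 44.305917
  W → negative
Point 5:
  Latitude: 88° + 42/60 + 22/3600 = 88 + 0.700000 + 0.006111 = 88.706111
  hemisphere S, so the sign is −
  Longitude: 76 + 36/60 + 21.48/3600 = 76.605967
  W → negative
Point 6:
  Latitude: split at 2 digits → 50° and 59.08946′; 50 + 59.08946/60 = 50.984824
  N → positive
  λ: degrees = first 3 digits = 40, minutes = 3.7544; 40 + 3.7544/60 = 40.062573
  W ⇒ negate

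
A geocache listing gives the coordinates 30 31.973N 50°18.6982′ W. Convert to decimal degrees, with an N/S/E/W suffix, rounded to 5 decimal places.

30.53288° N, 50.31164° W

Lat: 30 + 31.973/60 = 30.532883
λ: 50 + 18.6982/60 = 50.311637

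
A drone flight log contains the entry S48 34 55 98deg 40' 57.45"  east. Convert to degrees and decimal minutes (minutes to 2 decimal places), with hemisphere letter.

Latitude: seconds/60 = 0.91667; minutes = 34 + 0.91667 = 34.9167
λ: seconds/60 = 0.95750; minutes = 40 + 0.95750 = 40.9575

48° 34.92′ S, 98° 40.96′ E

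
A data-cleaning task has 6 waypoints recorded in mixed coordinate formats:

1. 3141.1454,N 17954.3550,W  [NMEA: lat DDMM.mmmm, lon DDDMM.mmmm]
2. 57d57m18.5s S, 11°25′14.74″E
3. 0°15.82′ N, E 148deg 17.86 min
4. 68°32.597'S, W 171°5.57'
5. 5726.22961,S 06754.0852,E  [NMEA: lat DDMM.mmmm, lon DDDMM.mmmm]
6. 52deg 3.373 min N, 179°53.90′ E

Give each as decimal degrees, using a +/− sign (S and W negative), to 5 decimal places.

1. 31.68576, -179.90592
2. -57.95514, 11.42076
3. 0.26367, 148.29767
4. -68.54328, -171.09283
5. -57.43716, 67.90142
6. 52.05622, 179.89833

Point 1:
  φ: degrees = first 2 digits = 31, minutes = 41.1454; 31 + 41.1454/60 = 31.685757
  N → positive
  λ: degrees = first 3 digits = 179, minutes = 54.355; 179 + 54.355/60 = 179.905917
  W ⇒ negate
Point 2:
  φ: 57′ + 18.5″ = 57.30833′; 57 + 57.30833/60 = 57.955139
  hemisphere S, so the sign is −
  Longitude: 25′ + 14.74″ = 25.24567′; 11 + 25.24567/60 = 11.420761
  E ⇒ keep positive
Point 3:
  Lat: 0 + 15.82/60 = 0.263667
  N → positive
  λ: 17.86′ = 0.297667°; total 148.297667
  E ⇒ keep positive
Point 4:
  φ: 68 + 32.597/60 = 68.543283
  hemisphere S, so the sign is −
  Lon: 171 + 5.57/60 = 171.092833
  W ⇒ negate
Point 5:
  φ: degrees = first 2 digits = 57, minutes = 26.22961; 57 + 26.22961/60 = 57.437160
  S ⇒ negate
  Lon: degrees = first 3 digits = 67, minutes = 54.0852; 67 + 54.0852/60 = 67.901420
  E ⇒ keep positive
Point 6:
  Latitude: 52 + 3.373/60 = 52.056217
  N → positive
  Lon: 179 + 53.9/60 = 179.898333
  E → positive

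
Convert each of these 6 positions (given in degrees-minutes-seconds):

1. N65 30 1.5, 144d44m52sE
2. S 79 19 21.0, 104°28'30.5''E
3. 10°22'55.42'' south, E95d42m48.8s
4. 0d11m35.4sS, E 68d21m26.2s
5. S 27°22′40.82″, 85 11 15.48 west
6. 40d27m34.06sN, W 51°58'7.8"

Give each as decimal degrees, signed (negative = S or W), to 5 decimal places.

1. 65.50042, 144.74778
2. -79.32250, 104.47514
3. -10.38206, 95.71356
4. -0.19317, 68.35728
5. -27.37801, -85.18763
6. 40.45946, -51.96883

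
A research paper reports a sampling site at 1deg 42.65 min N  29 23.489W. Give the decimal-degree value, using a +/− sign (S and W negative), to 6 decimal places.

φ: 42.65′ = 0.710833°; total 1.7108333
N → positive
Longitude: 23.489′ = 0.391483°; total 29.3914833
W ⇒ negate

1.710833, -29.391483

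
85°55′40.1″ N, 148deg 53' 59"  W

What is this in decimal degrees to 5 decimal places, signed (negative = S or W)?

85.92781, -148.89972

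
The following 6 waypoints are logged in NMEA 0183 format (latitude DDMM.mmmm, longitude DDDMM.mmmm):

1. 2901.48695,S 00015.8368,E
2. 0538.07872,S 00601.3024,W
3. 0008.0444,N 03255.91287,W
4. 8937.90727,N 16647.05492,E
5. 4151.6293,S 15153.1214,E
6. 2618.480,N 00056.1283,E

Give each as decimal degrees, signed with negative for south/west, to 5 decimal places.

Point 1:
  φ: split at 2 digits → 29° and 1.48695′; 29 + 1.48695/60 = 29.024783
  S ⇒ negate
  Lon: split at 3 digits → 000° and 15.8368′; 0 + 15.8368/60 = 0.263947
  E ⇒ keep positive
Point 2:
  Lat: degrees = first 2 digits = 5, minutes = 38.07872; 5 + 38.07872/60 = 5.634645
  hemisphere S, so the sign is −
  Lon: degrees = first 3 digits = 6, minutes = 1.3024; 6 + 1.3024/60 = 6.021707
  W → negative
Point 3:
  Latitude: split at 2 digits → 00° and 8.0444′; 0 + 8.0444/60 = 0.134073
  N ⇒ keep positive
  Longitude: split at 3 digits → 032° and 55.91287′; 32 + 55.91287/60 = 32.931881
  W → negative
Point 4:
  Lat: degrees = first 2 digits = 89, minutes = 37.90727; 89 + 37.90727/60 = 89.631788
  N ⇒ keep positive
  Lon: split at 3 digits → 166° and 47.05492′; 166 + 47.05492/60 = 166.784249
  E ⇒ keep positive
Point 5:
  φ: degrees = first 2 digits = 41, minutes = 51.6293; 41 + 51.6293/60 = 41.860488
  S ⇒ negate
  Lon: degrees = first 3 digits = 151, minutes = 53.1214; 151 + 53.1214/60 = 151.885357
  E → positive
Point 6:
  φ: degrees = first 2 digits = 26, minutes = 18.48; 26 + 18.48/60 = 26.308000
  N → positive
  λ: split at 3 digits → 000° and 56.1283′; 0 + 56.1283/60 = 0.935472
  E ⇒ keep positive

1. -29.02478, 0.26395
2. -5.63465, -6.02171
3. 0.13407, -32.93188
4. 89.63179, 166.78425
5. -41.86049, 151.88536
6. 26.30800, 0.93547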